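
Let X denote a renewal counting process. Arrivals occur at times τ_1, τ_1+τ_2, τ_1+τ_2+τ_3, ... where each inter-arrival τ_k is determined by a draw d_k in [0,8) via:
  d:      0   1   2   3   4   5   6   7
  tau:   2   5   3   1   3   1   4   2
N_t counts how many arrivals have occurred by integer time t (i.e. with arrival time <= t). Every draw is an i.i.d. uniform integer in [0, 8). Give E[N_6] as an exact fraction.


8617/4096

Inter-arrival values over d=0..7: [2, 5, 3, 1, 3, 1, 4, 2]
Each d has probability 1/8, so the pmf of τ is: f(1) = 1/4, f(2) = 1/4, f(3) = 1/4, f(4) = 1/8, f(5) = 1/8
Renewal equation for m(n) = E[N_n]: condition on τ_1 = k (if k <= n, one arrival plus a fresh copy on the remaining n−k steps): m(n) = F(n) + Σ_{k<=n} f(k)·m(n−k), where F(n) = P(τ <= n) and m(0) = 0
m(1) = F(1) = 1/4
m(2) = F(2) + f(1)·m(1) = 1/2 + 1/4·1/4 = 9/16
m(3) = F(3) + f(1)·m(2) + f(2)·m(1) = 3/4 + 1/4·9/16 + 1/4·1/4 = 61/64
m(4) = F(4) + f(1)·m(3) + f(2)·m(2) + f(3)·m(1) = 7/8 + 1/4·61/64 + 1/4·9/16 + 1/4·1/4 = 337/256
m(5) = F(5) + f(1)·m(4) + f(2)·m(3) + f(3)·m(2) + f(4)·m(1) = 1 + 1/4·337/256 + 1/4·61/64 + 1/4·9/16 + 1/8·1/4 = 1781/1024
m(6) = F(6) + f(1)·m(5) + f(2)·m(4) + f(3)·m(3) + f(4)·m(2) + f(5)·m(1) = 1 + 1/4·1781/1024 + 1/4·337/256 + 1/4·61/64 + 1/8·9/16 + 1/8·1/4 = 8617/4096
E[N_6] = m(6) = 8617/4096


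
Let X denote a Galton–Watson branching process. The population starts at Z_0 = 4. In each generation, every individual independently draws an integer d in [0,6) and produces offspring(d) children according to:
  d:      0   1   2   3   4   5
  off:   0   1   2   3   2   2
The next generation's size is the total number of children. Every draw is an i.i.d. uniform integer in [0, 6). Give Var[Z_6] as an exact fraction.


Outcome values over d=0..5: [0, 1, 2, 3, 2, 2]
Σy = 10, Σy² = 22, M = 6
μ = 10/6 = 5/3,  σ² = 22/6 − (5/3)² = 8/9
V_0 = 0, E_0 = 4
V_1 = 8/9·E_0 + (5/3)²·V_0 = 32/9;  E_1 = 20/3
V_2 = 8/9·E_1 + (5/3)²·V_1 = 1280/81;  E_2 = 100/9
V_3 = 8/9·E_2 + (5/3)²·V_2 = 39200/729;  E_3 = 500/27
V_4 = 8/9·E_3 + (5/3)²·V_3 = 1088000/6561;  E_4 = 2500/81
V_5 = 8/9·E_4 + (5/3)²·V_4 = 28820000/59049;  E_5 = 12500/243
V_6 = 8/9·E_5 + (5/3)²·V_5 = 744800000/531441;  E_6 = 62500/729

744800000/531441


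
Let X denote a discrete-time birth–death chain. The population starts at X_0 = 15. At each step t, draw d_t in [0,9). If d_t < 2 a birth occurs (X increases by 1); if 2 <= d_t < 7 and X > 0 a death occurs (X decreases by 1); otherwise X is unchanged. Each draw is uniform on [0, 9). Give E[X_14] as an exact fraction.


31/3

X can drop by at most 1 per step and X_0 = 15 > T = 14, so X_t >= 15 − t >= 1 > 0 for every t <= 14: the floor at 0 (the 'and X > 0' condition) never binds. Hence X_14 = X_0 + Σ_{t<14} Y_t with i.i.d. increments Y_t = y(d_t) ∈ {+1, −1, 0}.
Outcome values over d=0..8: [1, 1, -1, -1, -1, -1, -1, 0, 0]
Σy = -3, Σy² = 7, M = 9
μ = -3/9 = -1/3,  σ² = 7/9 − (-1/3)² = 2/3
E[X_14] = 15 + 14·(-1/3) = 31/3


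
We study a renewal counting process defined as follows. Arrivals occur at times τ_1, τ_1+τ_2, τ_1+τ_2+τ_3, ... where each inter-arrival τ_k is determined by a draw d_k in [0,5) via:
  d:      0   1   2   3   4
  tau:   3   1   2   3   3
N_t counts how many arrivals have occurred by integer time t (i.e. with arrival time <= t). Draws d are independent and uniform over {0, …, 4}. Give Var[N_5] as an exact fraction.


Inter-arrival values over d=0..4: [3, 1, 2, 3, 3]
Each d has probability 1/5, so the pmf of τ is: f(1) = 1/5, f(2) = 1/5, f(3) = 3/5
Let p_n(j) = P(N_n = j), with p_0 = [1]. Condition on τ_1: p_n(0) = P(τ > n), and for j >= 1, p_n(j) = Σ_{k<=n} f(k)·p_{n−k}(j−1)
p_1 = [4/5, 1/5]  (j = 0..1)
p_2 = [3/5, 9/25, 1/25]  (j = 0..2)
p_3 = [0, 22/25, 14/125, 1/125]  (j = 0..3)
p_4 = [0, 3/5, 46/125, 19/625, 1/625]  (j = 0..4)
p_5 = [0, 9/25, 64/125, 3/25, 24/3125, 1/3125]  (j = 0..5)
E[N_5] = Σ j·p_5(j) = 5551/3125;  E[N_5²] = Σ j²·p_5(j) = 11309/3125
Var[N_5] = 11309/3125 − (5551/3125)² = 4527024/9765625

4527024/9765625


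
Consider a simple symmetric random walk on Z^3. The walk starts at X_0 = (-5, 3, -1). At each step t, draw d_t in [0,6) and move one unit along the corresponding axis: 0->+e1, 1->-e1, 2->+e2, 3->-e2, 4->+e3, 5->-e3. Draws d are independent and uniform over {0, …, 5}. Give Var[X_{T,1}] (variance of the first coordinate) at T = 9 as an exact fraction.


3

Outcome values over d=0..5: [1, -1, 0, 0, 0, 0]
Σy = 0, Σy² = 2, M = 6
μ = 0/6 = 0,  σ² = 2/6 − (0)² = 1/3
Independent increments: Var[X_9] = 9·σ² = 9·(1/3) = 3


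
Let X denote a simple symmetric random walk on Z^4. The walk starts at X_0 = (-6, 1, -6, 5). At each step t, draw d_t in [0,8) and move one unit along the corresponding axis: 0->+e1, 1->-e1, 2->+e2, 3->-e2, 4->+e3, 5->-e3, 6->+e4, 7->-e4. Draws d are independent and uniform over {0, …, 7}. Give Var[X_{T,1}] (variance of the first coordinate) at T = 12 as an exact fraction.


3

Outcome values over d=0..7: [1, -1, 0, 0, 0, 0, 0, 0]
Σy = 0, Σy² = 2, M = 8
μ = 0/8 = 0,  σ² = 2/8 − (0)² = 1/4
Independent increments: Var[X_12] = 12·σ² = 12·(1/4) = 3


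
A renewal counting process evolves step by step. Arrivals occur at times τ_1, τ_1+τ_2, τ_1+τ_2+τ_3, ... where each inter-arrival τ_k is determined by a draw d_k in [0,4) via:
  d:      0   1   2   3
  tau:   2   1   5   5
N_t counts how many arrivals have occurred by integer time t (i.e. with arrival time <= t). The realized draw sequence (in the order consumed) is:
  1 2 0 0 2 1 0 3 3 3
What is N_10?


draw d_1=1: τ_1=1, arrival time A_1=1
draw d_2=2: τ_2=5, arrival time A_2=6
draw d_3=0: τ_3=2, arrival time A_3=8
draw d_4=0: τ_4=2, arrival time A_4=10
draw d_5=2: τ_5=5, arrival time A_5=15
draw d_6=1: τ_6=1, arrival time A_6=16
draw d_7=0: τ_7=2, arrival time A_7=18
draw d_8=3: τ_8=5, arrival time A_8=23
draw d_9=3: τ_9=5, arrival time A_9=28
draw d_10=3: τ_10=5, arrival time A_10=33
N_t over t=0..10: 0:0 1:1 2:1 3:1 4:1 5:1 6:2 7:2 8:3 9:3 10:4

4


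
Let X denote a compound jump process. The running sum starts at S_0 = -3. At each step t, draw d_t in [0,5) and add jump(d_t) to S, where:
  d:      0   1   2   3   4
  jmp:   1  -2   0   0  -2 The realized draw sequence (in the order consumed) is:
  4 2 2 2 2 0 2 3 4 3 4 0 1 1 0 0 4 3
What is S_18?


-11

t=0: S=-3, d=4, jump=-2, S_1=-5
t=1: S=-5, d=2, jump=0, S_2=-5
t=2: S=-5, d=2, jump=0, S_3=-5
t=3: S=-5, d=2, jump=0, S_4=-5
t=4: S=-5, d=2, jump=0, S_5=-5
t=5: S=-5, d=0, jump=1, S_6=-4
t=6: S=-4, d=2, jump=0, S_7=-4
t=7: S=-4, d=3, jump=0, S_8=-4
t=8: S=-4, d=4, jump=-2, S_9=-6
t=9: S=-6, d=3, jump=0, S_10=-6
t=10: S=-6, d=4, jump=-2, S_11=-8
t=11: S=-8, d=0, jump=1, S_12=-7
t=12: S=-7, d=1, jump=-2, S_13=-9
t=13: S=-9, d=1, jump=-2, S_14=-11
t=14: S=-11, d=0, jump=1, S_15=-10
t=15: S=-10, d=0, jump=1, S_16=-9
t=16: S=-9, d=4, jump=-2, S_17=-11
t=17: S=-11, d=3, jump=0, S_18=-11


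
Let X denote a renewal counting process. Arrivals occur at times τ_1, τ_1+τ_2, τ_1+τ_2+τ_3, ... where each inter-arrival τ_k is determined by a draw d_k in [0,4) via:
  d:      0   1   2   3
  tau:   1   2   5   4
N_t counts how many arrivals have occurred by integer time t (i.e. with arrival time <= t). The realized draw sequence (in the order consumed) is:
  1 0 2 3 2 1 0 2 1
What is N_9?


draw d_1=1: τ_1=2, arrival time A_1=2
draw d_2=0: τ_2=1, arrival time A_2=3
draw d_3=2: τ_3=5, arrival time A_3=8
draw d_4=3: τ_4=4, arrival time A_4=12
draw d_5=2: τ_5=5, arrival time A_5=17
draw d_6=1: τ_6=2, arrival time A_6=19
draw d_7=0: τ_7=1, arrival time A_7=20
draw d_8=2: τ_8=5, arrival time A_8=25
draw d_9=1: τ_9=2, arrival time A_9=27
N_t over t=0..9: 0:0 1:0 2:1 3:2 4:2 5:2 6:2 7:2 8:3 9:3

3


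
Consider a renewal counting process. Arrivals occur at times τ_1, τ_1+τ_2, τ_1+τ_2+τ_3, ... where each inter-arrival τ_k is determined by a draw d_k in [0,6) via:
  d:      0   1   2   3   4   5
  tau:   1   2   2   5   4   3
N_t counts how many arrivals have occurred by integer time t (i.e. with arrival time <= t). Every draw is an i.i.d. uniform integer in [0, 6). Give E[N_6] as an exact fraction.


Inter-arrival values over d=0..5: [1, 2, 2, 5, 4, 3]
Each d has probability 1/6, so the pmf of τ is: f(1) = 1/6, f(2) = 1/3, f(3) = 1/6, f(4) = 1/6, f(5) = 1/6
Renewal equation for m(n) = E[N_n]: condition on τ_1 = k (if k <= n, one arrival plus a fresh copy on the remaining n−k steps): m(n) = F(n) + Σ_{k<=n} f(k)·m(n−k), where F(n) = P(τ <= n) and m(0) = 0
m(1) = F(1) = 1/6
m(2) = F(2) + f(1)·m(1) = 1/2 + 1/6·1/6 = 19/36
m(3) = F(3) + f(1)·m(2) + f(2)·m(1) = 2/3 + 1/6·19/36 + 1/3·1/6 = 175/216
m(4) = F(4) + f(1)·m(3) + f(2)·m(2) + f(3)·m(1) = 5/6 + 1/6·175/216 + 1/3·19/36 + 1/6·1/6 = 1519/1296
m(5) = F(5) + f(1)·m(4) + f(2)·m(3) + f(3)·m(2) + f(4)·m(1) = 1 + 1/6·1519/1296 + 1/3·175/216 + 1/6·19/36 + 1/6·1/6 = 12295/7776
m(6) = F(6) + f(1)·m(5) + f(2)·m(4) + f(3)·m(3) + f(4)·m(2) + f(5)·m(1) = 1 + 1/6·12295/7776 + 1/3·1519/1296 + 1/6·175/216 + 1/6·19/36 + 1/6·1/6 = 88879/46656
E[N_6] = m(6) = 88879/46656

88879/46656


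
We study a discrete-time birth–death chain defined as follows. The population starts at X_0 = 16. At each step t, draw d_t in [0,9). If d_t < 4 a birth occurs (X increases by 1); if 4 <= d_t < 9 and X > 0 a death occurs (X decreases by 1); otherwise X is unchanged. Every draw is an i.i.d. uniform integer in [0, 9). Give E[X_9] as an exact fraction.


15

X can drop by at most 1 per step and X_0 = 16 > T = 9, so X_t >= 16 − t >= 7 > 0 for every t <= 9: the floor at 0 (the 'and X > 0' condition) never binds. Hence X_9 = X_0 + Σ_{t<9} Y_t with i.i.d. increments Y_t = y(d_t) ∈ {+1, −1, 0}.
Outcome values over d=0..8: [1, 1, 1, 1, -1, -1, -1, -1, -1]
Σy = -1, Σy² = 9, M = 9
μ = -1/9 = -1/9,  σ² = 9/9 − (-1/9)² = 80/81
E[X_9] = 16 + 9·(-1/9) = 15


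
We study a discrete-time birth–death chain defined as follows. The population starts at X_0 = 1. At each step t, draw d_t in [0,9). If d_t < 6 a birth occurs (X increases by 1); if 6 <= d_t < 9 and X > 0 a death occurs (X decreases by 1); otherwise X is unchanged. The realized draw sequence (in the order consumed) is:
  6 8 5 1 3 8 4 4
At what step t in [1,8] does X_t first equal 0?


1

t=0: X=1, d=6 → death, X_1=0
t=1: X=0, d=8 → hold, X_2=0
t=2: X=0, d=5 → birth, X_3=1
t=3: X=1, d=1 → birth, X_4=2
t=4: X=2, d=3 → birth, X_5=3
t=5: X=3, d=8 → death, X_6=2
t=6: X=2, d=4 → birth, X_7=3
t=7: X=3, d=4 → birth, X_8=4


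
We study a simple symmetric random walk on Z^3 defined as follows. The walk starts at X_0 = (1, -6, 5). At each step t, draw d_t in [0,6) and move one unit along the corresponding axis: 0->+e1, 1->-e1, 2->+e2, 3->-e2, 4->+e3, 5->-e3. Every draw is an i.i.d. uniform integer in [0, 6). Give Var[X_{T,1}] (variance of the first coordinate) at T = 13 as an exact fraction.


Outcome values over d=0..5: [1, -1, 0, 0, 0, 0]
Σy = 0, Σy² = 2, M = 6
μ = 0/6 = 0,  σ² = 2/6 − (0)² = 1/3
Independent increments: Var[X_13] = 13·σ² = 13·(1/3) = 13/3

13/3


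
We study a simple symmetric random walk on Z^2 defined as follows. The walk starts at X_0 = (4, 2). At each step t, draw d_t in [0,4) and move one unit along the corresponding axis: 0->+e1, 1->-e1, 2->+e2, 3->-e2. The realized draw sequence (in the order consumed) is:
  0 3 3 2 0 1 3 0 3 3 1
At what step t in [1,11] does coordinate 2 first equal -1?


9

t=0: X=(4, 2), d=0 → +e1, X_1=(5, 2)
t=1: X=(5, 2), d=3 → -e2, X_2=(5, 1)
t=2: X=(5, 1), d=3 → -e2, X_3=(5, 0)
t=3: X=(5, 0), d=2 → +e2, X_4=(5, 1)
t=4: X=(5, 1), d=0 → +e1, X_5=(6, 1)
t=5: X=(6, 1), d=1 → -e1, X_6=(5, 1)
t=6: X=(5, 1), d=3 → -e2, X_7=(5, 0)
t=7: X=(5, 0), d=0 → +e1, X_8=(6, 0)
t=8: X=(6, 0), d=3 → -e2, X_9=(6, -1)
t=9: X=(6, -1), d=3 → -e2, X_10=(6, -2)
t=10: X=(6, -2), d=1 → -e1, X_11=(5, -2)


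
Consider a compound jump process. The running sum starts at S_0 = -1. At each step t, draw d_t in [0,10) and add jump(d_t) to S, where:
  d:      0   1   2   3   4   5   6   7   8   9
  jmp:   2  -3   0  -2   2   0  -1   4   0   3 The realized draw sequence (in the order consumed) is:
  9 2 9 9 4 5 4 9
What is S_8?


15

t=0: S=-1, d=9, jump=3, S_1=2
t=1: S=2, d=2, jump=0, S_2=2
t=2: S=2, d=9, jump=3, S_3=5
t=3: S=5, d=9, jump=3, S_4=8
t=4: S=8, d=4, jump=2, S_5=10
t=5: S=10, d=5, jump=0, S_6=10
t=6: S=10, d=4, jump=2, S_7=12
t=7: S=12, d=9, jump=3, S_8=15


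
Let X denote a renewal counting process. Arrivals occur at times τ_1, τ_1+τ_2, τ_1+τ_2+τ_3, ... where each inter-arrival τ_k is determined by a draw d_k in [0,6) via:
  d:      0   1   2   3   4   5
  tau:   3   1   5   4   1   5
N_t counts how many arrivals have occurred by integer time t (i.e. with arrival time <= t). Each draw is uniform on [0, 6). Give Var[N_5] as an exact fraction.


119501/236196

Inter-arrival values over d=0..5: [3, 1, 5, 4, 1, 5]
Each d has probability 1/6, so the pmf of τ is: f(1) = 1/3, f(3) = 1/6, f(4) = 1/6, f(5) = 1/3
Let p_n(j) = P(N_n = j), with p_0 = [1]. Condition on τ_1: p_n(0) = P(τ > n), and for j >= 1, p_n(j) = Σ_{k<=n} f(k)·p_{n−k}(j−1)
p_1 = [2/3, 1/3]  (j = 0..1)
p_2 = [2/3, 2/9, 1/9]  (j = 0..2)
p_3 = [1/2, 7/18, 2/27, 1/27]  (j = 0..3)
p_4 = [1/3, 4/9, 5/27, 2/81, 1/81]  (j = 0..4)
p_5 = [0, 2/3, 13/54, 13/162, 2/243, 1/243]  (j = 0..5)
E[N_5] = Σ j·p_5(j) = 701/486;  E[N_5²] = Σ j²·p_5(j) = 419/162
Var[N_5] = 419/162 − (701/486)² = 119501/236196


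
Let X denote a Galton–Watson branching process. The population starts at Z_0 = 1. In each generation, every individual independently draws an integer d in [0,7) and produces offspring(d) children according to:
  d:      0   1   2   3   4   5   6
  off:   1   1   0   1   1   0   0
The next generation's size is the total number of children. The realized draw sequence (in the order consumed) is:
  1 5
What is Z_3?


gen 0: Z_0=1, draws=[1], offspring=[1], Z_1=1
gen 1: Z_1=1, draws=[5], offspring=[0], Z_2=0
gen 2: Z_2=0, draws=[], offspring=[], Z_3=0

0


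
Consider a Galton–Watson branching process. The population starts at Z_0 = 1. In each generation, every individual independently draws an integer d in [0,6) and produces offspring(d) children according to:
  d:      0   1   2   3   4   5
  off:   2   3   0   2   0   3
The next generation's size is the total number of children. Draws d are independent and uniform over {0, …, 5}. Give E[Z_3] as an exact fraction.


Outcome values over d=0..5: [2, 3, 0, 2, 0, 3]
Σy = 10, Σy² = 26, M = 6
μ = 10/6 = 5/3,  σ² = 26/6 − (5/3)² = 14/9
E[Z_0] = 1
E[Z_1] = 5/3·E[Z_0] = 5/3
E[Z_2] = 5/3·E[Z_1] = 25/9
E[Z_3] = 5/3·E[Z_2] = 125/27

125/27


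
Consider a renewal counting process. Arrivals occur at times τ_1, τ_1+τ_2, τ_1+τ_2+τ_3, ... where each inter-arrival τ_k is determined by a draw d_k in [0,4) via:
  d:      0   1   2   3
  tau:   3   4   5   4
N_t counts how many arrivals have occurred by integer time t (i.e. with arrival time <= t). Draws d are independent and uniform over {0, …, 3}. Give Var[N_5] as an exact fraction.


0

Inter-arrival values over d=0..3: [3, 4, 5, 4]
Each d has probability 1/4, so the pmf of τ is: f(3) = 1/4, f(4) = 1/2, f(5) = 1/4
Let p_n(j) = P(N_n = j), with p_0 = [1]. Condition on τ_1: p_n(0) = P(τ > n), and for j >= 1, p_n(j) = Σ_{k<=n} f(k)·p_{n−k}(j−1)
p_1 = [1]  (j = 0)
p_2 = [1]  (j = 0)
p_3 = [3/4, 1/4]  (j = 0..1)
p_4 = [1/4, 3/4]  (j = 0..1)
p_5 = [0, 1]  (j = 0..1)
E[N_5] = Σ j·p_5(j) = 1;  E[N_5²] = Σ j²·p_5(j) = 1
Var[N_5] = 1 − (1)² = 0


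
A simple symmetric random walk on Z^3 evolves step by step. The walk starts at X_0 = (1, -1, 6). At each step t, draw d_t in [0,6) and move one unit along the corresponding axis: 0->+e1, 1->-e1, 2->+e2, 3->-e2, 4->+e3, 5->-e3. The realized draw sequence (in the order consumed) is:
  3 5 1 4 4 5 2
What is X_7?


(0, -1, 6)

t=0: X=(1, -1, 6), d=3 → -e2, X_1=(1, -2, 6)
t=1: X=(1, -2, 6), d=5 → -e3, X_2=(1, -2, 5)
t=2: X=(1, -2, 5), d=1 → -e1, X_3=(0, -2, 5)
t=3: X=(0, -2, 5), d=4 → +e3, X_4=(0, -2, 6)
t=4: X=(0, -2, 6), d=4 → +e3, X_5=(0, -2, 7)
t=5: X=(0, -2, 7), d=5 → -e3, X_6=(0, -2, 6)
t=6: X=(0, -2, 6), d=2 → +e2, X_7=(0, -1, 6)


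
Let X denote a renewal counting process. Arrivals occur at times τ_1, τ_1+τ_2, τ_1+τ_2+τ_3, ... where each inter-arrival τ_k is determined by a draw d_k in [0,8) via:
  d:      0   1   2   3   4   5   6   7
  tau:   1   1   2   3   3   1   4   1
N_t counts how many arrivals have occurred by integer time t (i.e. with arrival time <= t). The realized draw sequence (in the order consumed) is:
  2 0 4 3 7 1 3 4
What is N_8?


draw d_1=2: τ_1=2, arrival time A_1=2
draw d_2=0: τ_2=1, arrival time A_2=3
draw d_3=4: τ_3=3, arrival time A_3=6
draw d_4=3: τ_4=3, arrival time A_4=9
draw d_5=7: τ_5=1, arrival time A_5=10
draw d_6=1: τ_6=1, arrival time A_6=11
draw d_7=3: τ_7=3, arrival time A_7=14
draw d_8=4: τ_8=3, arrival time A_8=17
N_t over t=0..8: 0:0 1:0 2:1 3:2 4:2 5:2 6:3 7:3 8:3

3


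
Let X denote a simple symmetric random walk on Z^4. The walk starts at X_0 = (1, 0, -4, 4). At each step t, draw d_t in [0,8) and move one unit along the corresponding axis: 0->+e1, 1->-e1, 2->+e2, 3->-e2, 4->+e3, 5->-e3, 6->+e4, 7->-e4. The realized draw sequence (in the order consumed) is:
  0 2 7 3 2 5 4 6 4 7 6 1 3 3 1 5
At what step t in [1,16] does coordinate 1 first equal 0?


t=0: X=(1, 0, -4, 4), d=0 → +e1, X_1=(2, 0, -4, 4)
t=1: X=(2, 0, -4, 4), d=2 → +e2, X_2=(2, 1, -4, 4)
t=2: X=(2, 1, -4, 4), d=7 → -e4, X_3=(2, 1, -4, 3)
t=3: X=(2, 1, -4, 3), d=3 → -e2, X_4=(2, 0, -4, 3)
t=4: X=(2, 0, -4, 3), d=2 → +e2, X_5=(2, 1, -4, 3)
t=5: X=(2, 1, -4, 3), d=5 → -e3, X_6=(2, 1, -5, 3)
t=6: X=(2, 1, -5, 3), d=4 → +e3, X_7=(2, 1, -4, 3)
t=7: X=(2, 1, -4, 3), d=6 → +e4, X_8=(2, 1, -4, 4)
t=8: X=(2, 1, -4, 4), d=4 → +e3, X_9=(2, 1, -3, 4)
t=9: X=(2, 1, -3, 4), d=7 → -e4, X_10=(2, 1, -3, 3)
t=10: X=(2, 1, -3, 3), d=6 → +e4, X_11=(2, 1, -3, 4)
t=11: X=(2, 1, -3, 4), d=1 → -e1, X_12=(1, 1, -3, 4)
t=12: X=(1, 1, -3, 4), d=3 → -e2, X_13=(1, 0, -3, 4)
t=13: X=(1, 0, -3, 4), d=3 → -e2, X_14=(1, -1, -3, 4)
t=14: X=(1, -1, -3, 4), d=1 → -e1, X_15=(0, -1, -3, 4)
t=15: X=(0, -1, -3, 4), d=5 → -e3, X_16=(0, -1, -4, 4)

15


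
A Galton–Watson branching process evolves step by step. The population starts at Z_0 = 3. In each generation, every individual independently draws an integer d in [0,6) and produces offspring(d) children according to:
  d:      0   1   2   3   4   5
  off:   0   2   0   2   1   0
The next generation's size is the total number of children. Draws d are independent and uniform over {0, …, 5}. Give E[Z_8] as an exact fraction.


Outcome values over d=0..5: [0, 2, 0, 2, 1, 0]
Σy = 5, Σy² = 9, M = 6
μ = 5/6 = 5/6,  σ² = 9/6 − (5/6)² = 29/36
E[Z_0] = 3
E[Z_1] = 5/6·E[Z_0] = 5/2
E[Z_2] = 5/6·E[Z_1] = 25/12
E[Z_3] = 5/6·E[Z_2] = 125/72
E[Z_4] = 5/6·E[Z_3] = 625/432
E[Z_5] = 5/6·E[Z_4] = 3125/2592
E[Z_6] = 5/6·E[Z_5] = 15625/15552
E[Z_7] = 5/6·E[Z_6] = 78125/93312
E[Z_8] = 5/6·E[Z_7] = 390625/559872

390625/559872


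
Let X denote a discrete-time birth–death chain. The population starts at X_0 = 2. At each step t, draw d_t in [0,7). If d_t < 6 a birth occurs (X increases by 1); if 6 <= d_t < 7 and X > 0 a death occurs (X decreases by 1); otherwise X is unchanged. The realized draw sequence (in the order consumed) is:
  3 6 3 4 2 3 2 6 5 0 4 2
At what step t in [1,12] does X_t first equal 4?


4

t=0: X=2, d=3 → birth, X_1=3
t=1: X=3, d=6 → death, X_2=2
t=2: X=2, d=3 → birth, X_3=3
t=3: X=3, d=4 → birth, X_4=4
t=4: X=4, d=2 → birth, X_5=5
t=5: X=5, d=3 → birth, X_6=6
t=6: X=6, d=2 → birth, X_7=7
t=7: X=7, d=6 → death, X_8=6
t=8: X=6, d=5 → birth, X_9=7
t=9: X=7, d=0 → birth, X_10=8
t=10: X=8, d=4 → birth, X_11=9
t=11: X=9, d=2 → birth, X_12=10


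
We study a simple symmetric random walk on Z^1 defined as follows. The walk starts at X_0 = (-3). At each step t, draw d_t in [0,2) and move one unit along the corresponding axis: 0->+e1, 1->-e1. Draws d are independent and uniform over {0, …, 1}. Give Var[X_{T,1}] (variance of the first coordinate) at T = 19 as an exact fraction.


Outcome values over d=0..1: [1, -1]
Σy = 0, Σy² = 2, M = 2
μ = 0/2 = 0,  σ² = 2/2 − (0)² = 1
Independent increments: Var[X_19] = 19·σ² = 19·(1) = 19

19


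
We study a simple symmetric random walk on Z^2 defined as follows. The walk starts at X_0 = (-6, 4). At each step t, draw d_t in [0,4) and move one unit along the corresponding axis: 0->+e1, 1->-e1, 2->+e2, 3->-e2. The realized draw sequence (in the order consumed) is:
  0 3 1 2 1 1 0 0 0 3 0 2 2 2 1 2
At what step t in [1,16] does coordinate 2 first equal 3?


2

t=0: X=(-6, 4), d=0 → +e1, X_1=(-5, 4)
t=1: X=(-5, 4), d=3 → -e2, X_2=(-5, 3)
t=2: X=(-5, 3), d=1 → -e1, X_3=(-6, 3)
t=3: X=(-6, 3), d=2 → +e2, X_4=(-6, 4)
t=4: X=(-6, 4), d=1 → -e1, X_5=(-7, 4)
t=5: X=(-7, 4), d=1 → -e1, X_6=(-8, 4)
t=6: X=(-8, 4), d=0 → +e1, X_7=(-7, 4)
t=7: X=(-7, 4), d=0 → +e1, X_8=(-6, 4)
t=8: X=(-6, 4), d=0 → +e1, X_9=(-5, 4)
t=9: X=(-5, 4), d=3 → -e2, X_10=(-5, 3)
t=10: X=(-5, 3), d=0 → +e1, X_11=(-4, 3)
t=11: X=(-4, 3), d=2 → +e2, X_12=(-4, 4)
t=12: X=(-4, 4), d=2 → +e2, X_13=(-4, 5)
t=13: X=(-4, 5), d=2 → +e2, X_14=(-4, 6)
t=14: X=(-4, 6), d=1 → -e1, X_15=(-5, 6)
t=15: X=(-5, 6), d=2 → +e2, X_16=(-5, 7)


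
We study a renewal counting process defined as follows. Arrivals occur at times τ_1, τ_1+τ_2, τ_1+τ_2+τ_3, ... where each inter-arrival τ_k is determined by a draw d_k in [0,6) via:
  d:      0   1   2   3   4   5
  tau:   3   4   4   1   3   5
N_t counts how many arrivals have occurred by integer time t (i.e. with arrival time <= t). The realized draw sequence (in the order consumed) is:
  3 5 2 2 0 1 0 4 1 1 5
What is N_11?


3

draw d_1=3: τ_1=1, arrival time A_1=1
draw d_2=5: τ_2=5, arrival time A_2=6
draw d_3=2: τ_3=4, arrival time A_3=10
draw d_4=2: τ_4=4, arrival time A_4=14
draw d_5=0: τ_5=3, arrival time A_5=17
draw d_6=1: τ_6=4, arrival time A_6=21
draw d_7=0: τ_7=3, arrival time A_7=24
draw d_8=4: τ_8=3, arrival time A_8=27
draw d_9=1: τ_9=4, arrival time A_9=31
draw d_10=1: τ_10=4, arrival time A_10=35
draw d_11=5: τ_11=5, arrival time A_11=40
N_t over t=0..11: 0:0 1:1 2:1 3:1 4:1 5:1 6:2 7:2 8:2 9:2 10:3 11:3


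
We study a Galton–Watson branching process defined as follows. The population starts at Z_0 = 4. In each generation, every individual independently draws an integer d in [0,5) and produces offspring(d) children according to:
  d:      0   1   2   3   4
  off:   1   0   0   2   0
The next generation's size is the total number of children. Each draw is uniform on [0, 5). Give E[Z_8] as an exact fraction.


26244/390625

Outcome values over d=0..4: [1, 0, 0, 2, 0]
Σy = 3, Σy² = 5, M = 5
μ = 3/5 = 3/5,  σ² = 5/5 − (3/5)² = 16/25
E[Z_0] = 4
E[Z_1] = 3/5·E[Z_0] = 12/5
E[Z_2] = 3/5·E[Z_1] = 36/25
E[Z_3] = 3/5·E[Z_2] = 108/125
E[Z_4] = 3/5·E[Z_3] = 324/625
E[Z_5] = 3/5·E[Z_4] = 972/3125
E[Z_6] = 3/5·E[Z_5] = 2916/15625
E[Z_7] = 3/5·E[Z_6] = 8748/78125
E[Z_8] = 3/5·E[Z_7] = 26244/390625


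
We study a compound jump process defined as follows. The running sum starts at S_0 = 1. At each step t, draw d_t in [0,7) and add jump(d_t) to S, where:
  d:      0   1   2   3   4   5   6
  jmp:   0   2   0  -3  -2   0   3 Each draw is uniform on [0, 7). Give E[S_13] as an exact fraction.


Outcome values over d=0..6: [0, 2, 0, -3, -2, 0, 3]
Σy = 0, Σy² = 26, M = 7
μ = 0/7 = 0,  σ² = 26/7 − (0)² = 26/7
E[S_13] = 1 + 13·(0) = 1

1


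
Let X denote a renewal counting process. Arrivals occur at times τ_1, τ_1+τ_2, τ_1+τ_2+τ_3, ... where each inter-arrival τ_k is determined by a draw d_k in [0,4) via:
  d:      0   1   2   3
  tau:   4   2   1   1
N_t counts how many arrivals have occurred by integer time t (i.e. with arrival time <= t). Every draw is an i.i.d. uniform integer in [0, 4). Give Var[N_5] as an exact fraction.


287/256

Inter-arrival values over d=0..3: [4, 2, 1, 1]
Each d has probability 1/4, so the pmf of τ is: f(1) = 1/2, f(2) = 1/4, f(4) = 1/4
Let p_n(j) = P(N_n = j), with p_0 = [1]. Condition on τ_1: p_n(0) = P(τ > n), and for j >= 1, p_n(j) = Σ_{k<=n} f(k)·p_{n−k}(j−1)
p_1 = [1/2, 1/2]  (j = 0..1)
p_2 = [1/4, 1/2, 1/4]  (j = 0..2)
p_3 = [1/4, 1/4, 3/8, 1/8]  (j = 0..3)
p_4 = [0, 7/16, 1/4, 1/4, 1/16]  (j = 0..4)
p_5 = [0, 3/16, 13/32, 7/32, 5/32, 1/32]  (j = 0..5)
E[N_5] = Σ j·p_5(j) = 39/16;  E[N_5²] = Σ j²·p_5(j) = 113/16
Var[N_5] = 113/16 − (39/16)² = 287/256


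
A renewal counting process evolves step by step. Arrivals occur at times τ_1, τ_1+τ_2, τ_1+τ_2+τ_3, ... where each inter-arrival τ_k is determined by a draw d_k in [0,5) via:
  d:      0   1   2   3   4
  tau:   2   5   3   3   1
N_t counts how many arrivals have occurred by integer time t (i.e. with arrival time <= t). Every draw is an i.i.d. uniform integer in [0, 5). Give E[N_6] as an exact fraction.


Inter-arrival values over d=0..4: [2, 5, 3, 3, 1]
Each d has probability 1/5, so the pmf of τ is: f(1) = 1/5, f(2) = 1/5, f(3) = 2/5, f(5) = 1/5
Renewal equation for m(n) = E[N_n]: condition on τ_1 = k (if k <= n, one arrival plus a fresh copy on the remaining n−k steps): m(n) = F(n) + Σ_{k<=n} f(k)·m(n−k), where F(n) = P(τ <= n) and m(0) = 0
m(1) = F(1) = 1/5
m(2) = F(2) + f(1)·m(1) = 2/5 + 1/5·1/5 = 11/25
m(3) = F(3) + f(1)·m(2) + f(2)·m(1) = 4/5 + 1/5·11/25 + 1/5·1/5 = 116/125
m(4) = F(4) + f(1)·m(3) + f(2)·m(2) + f(3)·m(1) = 4/5 + 1/5·116/125 + 1/5·11/25 + 2/5·1/5 = 721/625
m(5) = F(5) + f(1)·m(4) + f(2)·m(3) + f(3)·m(2) = 1 + 1/5·721/625 + 1/5·116/125 + 2/5·11/25 = 4976/3125
m(6) = F(6) + f(1)·m(5) + f(2)·m(4) + f(3)·m(3) + f(5)·m(1) = 1 + 1/5·4976/3125 + 1/5·721/625 + 2/5·116/125 + 1/5·1/5 = 30631/15625
E[N_6] = m(6) = 30631/15625

30631/15625


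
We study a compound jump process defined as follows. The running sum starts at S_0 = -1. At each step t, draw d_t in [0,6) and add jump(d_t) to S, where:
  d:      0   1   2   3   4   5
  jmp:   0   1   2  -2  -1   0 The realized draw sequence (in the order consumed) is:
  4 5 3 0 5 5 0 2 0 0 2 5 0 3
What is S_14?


t=0: S=-1, d=4, jump=-1, S_1=-2
t=1: S=-2, d=5, jump=0, S_2=-2
t=2: S=-2, d=3, jump=-2, S_3=-4
t=3: S=-4, d=0, jump=0, S_4=-4
t=4: S=-4, d=5, jump=0, S_5=-4
t=5: S=-4, d=5, jump=0, S_6=-4
t=6: S=-4, d=0, jump=0, S_7=-4
t=7: S=-4, d=2, jump=2, S_8=-2
t=8: S=-2, d=0, jump=0, S_9=-2
t=9: S=-2, d=0, jump=0, S_10=-2
t=10: S=-2, d=2, jump=2, S_11=0
t=11: S=0, d=5, jump=0, S_12=0
t=12: S=0, d=0, jump=0, S_13=0
t=13: S=0, d=3, jump=-2, S_14=-2

-2


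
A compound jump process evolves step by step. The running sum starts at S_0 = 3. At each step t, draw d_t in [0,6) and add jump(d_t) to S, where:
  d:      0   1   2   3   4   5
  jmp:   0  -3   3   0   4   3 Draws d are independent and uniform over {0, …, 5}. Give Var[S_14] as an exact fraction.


Outcome values over d=0..5: [0, -3, 3, 0, 4, 3]
Σy = 7, Σy² = 43, M = 6
μ = 7/6 = 7/6,  σ² = 43/6 − (7/6)² = 209/36
Independent increments: Var[S_14] = 14·σ² = 14·(209/36) = 1463/18

1463/18


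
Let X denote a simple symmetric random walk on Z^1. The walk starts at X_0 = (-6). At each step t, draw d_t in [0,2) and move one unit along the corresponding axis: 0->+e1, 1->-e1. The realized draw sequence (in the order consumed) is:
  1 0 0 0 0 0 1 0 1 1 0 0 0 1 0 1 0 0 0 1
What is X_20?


t=0: X=(-6), d=1 → -e1, X_1=(-7)
t=1: X=(-7), d=0 → +e1, X_2=(-6)
t=2: X=(-6), d=0 → +e1, X_3=(-5)
t=3: X=(-5), d=0 → +e1, X_4=(-4)
t=4: X=(-4), d=0 → +e1, X_5=(-3)
t=5: X=(-3), d=0 → +e1, X_6=(-2)
t=6: X=(-2), d=1 → -e1, X_7=(-3)
t=7: X=(-3), d=0 → +e1, X_8=(-2)
t=8: X=(-2), d=1 → -e1, X_9=(-3)
t=9: X=(-3), d=1 → -e1, X_10=(-4)
t=10: X=(-4), d=0 → +e1, X_11=(-3)
t=11: X=(-3), d=0 → +e1, X_12=(-2)
t=12: X=(-2), d=0 → +e1, X_13=(-1)
t=13: X=(-1), d=1 → -e1, X_14=(-2)
t=14: X=(-2), d=0 → +e1, X_15=(-1)
t=15: X=(-1), d=1 → -e1, X_16=(-2)
t=16: X=(-2), d=0 → +e1, X_17=(-1)
t=17: X=(-1), d=0 → +e1, X_18=(0)
t=18: X=(0), d=0 → +e1, X_19=(1)
t=19: X=(1), d=1 → -e1, X_20=(0)

(0)


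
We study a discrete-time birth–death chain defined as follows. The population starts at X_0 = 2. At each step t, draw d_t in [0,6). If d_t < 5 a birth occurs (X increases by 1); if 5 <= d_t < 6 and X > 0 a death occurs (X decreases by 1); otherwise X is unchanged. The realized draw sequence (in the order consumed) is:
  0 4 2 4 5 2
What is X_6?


t=0: X=2, d=0 → birth, X_1=3
t=1: X=3, d=4 → birth, X_2=4
t=2: X=4, d=2 → birth, X_3=5
t=3: X=5, d=4 → birth, X_4=6
t=4: X=6, d=5 → death, X_5=5
t=5: X=5, d=2 → birth, X_6=6

6


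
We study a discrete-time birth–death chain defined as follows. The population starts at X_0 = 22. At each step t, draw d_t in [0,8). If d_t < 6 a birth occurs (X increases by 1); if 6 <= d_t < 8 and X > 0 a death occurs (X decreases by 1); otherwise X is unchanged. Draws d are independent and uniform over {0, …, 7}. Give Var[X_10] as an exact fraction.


15/2

X can drop by at most 1 per step and X_0 = 22 > T = 10, so X_t >= 22 − t >= 12 > 0 for every t <= 10: the floor at 0 (the 'and X > 0' condition) never binds. Hence X_10 = X_0 + Σ_{t<10} Y_t with i.i.d. increments Y_t = y(d_t) ∈ {+1, −1, 0}.
Outcome values over d=0..7: [1, 1, 1, 1, 1, 1, -1, -1]
Σy = 4, Σy² = 8, M = 8
μ = 4/8 = 1/2,  σ² = 8/8 − (1/2)² = 3/4
Independent increments: Var[X_10] = 10·σ² = 10·(3/4) = 15/2


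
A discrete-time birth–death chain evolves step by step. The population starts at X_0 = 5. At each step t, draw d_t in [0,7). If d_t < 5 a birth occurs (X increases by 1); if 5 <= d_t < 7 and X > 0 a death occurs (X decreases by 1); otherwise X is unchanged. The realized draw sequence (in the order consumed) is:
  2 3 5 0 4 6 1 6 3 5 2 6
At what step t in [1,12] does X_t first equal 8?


t=0: X=5, d=2 → birth, X_1=6
t=1: X=6, d=3 → birth, X_2=7
t=2: X=7, d=5 → death, X_3=6
t=3: X=6, d=0 → birth, X_4=7
t=4: X=7, d=4 → birth, X_5=8
t=5: X=8, d=6 → death, X_6=7
t=6: X=7, d=1 → birth, X_7=8
t=7: X=8, d=6 → death, X_8=7
t=8: X=7, d=3 → birth, X_9=8
t=9: X=8, d=5 → death, X_10=7
t=10: X=7, d=2 → birth, X_11=8
t=11: X=8, d=6 → death, X_12=7

5


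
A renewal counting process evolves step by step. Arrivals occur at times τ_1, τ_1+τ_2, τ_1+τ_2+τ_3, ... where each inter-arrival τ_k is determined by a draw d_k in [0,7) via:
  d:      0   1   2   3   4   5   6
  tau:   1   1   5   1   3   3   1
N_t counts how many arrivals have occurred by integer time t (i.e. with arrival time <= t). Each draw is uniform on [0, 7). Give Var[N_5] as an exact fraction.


382894144/282475249

Inter-arrival values over d=0..6: [1, 1, 5, 1, 3, 3, 1]
Each d has probability 1/7, so the pmf of τ is: f(1) = 4/7, f(3) = 2/7, f(5) = 1/7
Let p_n(j) = P(N_n = j), with p_0 = [1]. Condition on τ_1: p_n(0) = P(τ > n), and for j >= 1, p_n(j) = Σ_{k<=n} f(k)·p_{n−k}(j−1)
p_1 = [3/7, 4/7]  (j = 0..1)
p_2 = [3/7, 12/49, 16/49]  (j = 0..2)
p_3 = [1/7, 26/49, 48/343, 64/343]  (j = 0..3)
p_4 = [1/7, 10/49, 160/343, 192/2401, 256/2401]  (j = 0..4)
p_5 = [0, 17/49, 64/343, 864/2401, 768/16807, 1024/16807]  (j = 0..5)
E[N_5] = Σ j·p_5(j) = 38439/16807;  E[N_5²] = Σ j²·p_5(j) = 110695/16807
Var[N_5] = 110695/16807 − (38439/16807)² = 382894144/282475249


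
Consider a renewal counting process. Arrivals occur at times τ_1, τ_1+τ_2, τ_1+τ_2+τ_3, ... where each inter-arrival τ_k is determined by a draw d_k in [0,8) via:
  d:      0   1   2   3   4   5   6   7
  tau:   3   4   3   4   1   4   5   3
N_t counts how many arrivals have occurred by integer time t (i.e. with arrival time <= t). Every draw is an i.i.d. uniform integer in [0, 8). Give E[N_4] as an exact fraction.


4041/4096

Inter-arrival values over d=0..7: [3, 4, 3, 4, 1, 4, 5, 3]
Each d has probability 1/8, so the pmf of τ is: f(1) = 1/8, f(3) = 3/8, f(4) = 3/8, f(5) = 1/8
Renewal equation for m(n) = E[N_n]: condition on τ_1 = k (if k <= n, one arrival plus a fresh copy on the remaining n−k steps): m(n) = F(n) + Σ_{k<=n} f(k)·m(n−k), where F(n) = P(τ <= n) and m(0) = 0
m(1) = F(1) = 1/8
m(2) = F(2) + f(1)·m(1) = 1/8 + 1/8·1/8 = 9/64
m(3) = F(3) + f(1)·m(2) = 1/2 + 1/8·9/64 = 265/512
m(4) = F(4) + f(1)·m(3) + f(3)·m(1) = 7/8 + 1/8·265/512 + 3/8·1/8 = 4041/4096
E[N_4] = m(4) = 4041/4096


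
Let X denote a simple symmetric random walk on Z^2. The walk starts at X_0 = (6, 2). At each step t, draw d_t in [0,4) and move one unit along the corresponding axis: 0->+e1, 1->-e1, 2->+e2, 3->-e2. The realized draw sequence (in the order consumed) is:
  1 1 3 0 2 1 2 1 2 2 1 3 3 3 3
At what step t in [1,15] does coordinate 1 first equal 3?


8

t=0: X=(6, 2), d=1 → -e1, X_1=(5, 2)
t=1: X=(5, 2), d=1 → -e1, X_2=(4, 2)
t=2: X=(4, 2), d=3 → -e2, X_3=(4, 1)
t=3: X=(4, 1), d=0 → +e1, X_4=(5, 1)
t=4: X=(5, 1), d=2 → +e2, X_5=(5, 2)
t=5: X=(5, 2), d=1 → -e1, X_6=(4, 2)
t=6: X=(4, 2), d=2 → +e2, X_7=(4, 3)
t=7: X=(4, 3), d=1 → -e1, X_8=(3, 3)
t=8: X=(3, 3), d=2 → +e2, X_9=(3, 4)
t=9: X=(3, 4), d=2 → +e2, X_10=(3, 5)
t=10: X=(3, 5), d=1 → -e1, X_11=(2, 5)
t=11: X=(2, 5), d=3 → -e2, X_12=(2, 4)
t=12: X=(2, 4), d=3 → -e2, X_13=(2, 3)
t=13: X=(2, 3), d=3 → -e2, X_14=(2, 2)
t=14: X=(2, 2), d=3 → -e2, X_15=(2, 1)


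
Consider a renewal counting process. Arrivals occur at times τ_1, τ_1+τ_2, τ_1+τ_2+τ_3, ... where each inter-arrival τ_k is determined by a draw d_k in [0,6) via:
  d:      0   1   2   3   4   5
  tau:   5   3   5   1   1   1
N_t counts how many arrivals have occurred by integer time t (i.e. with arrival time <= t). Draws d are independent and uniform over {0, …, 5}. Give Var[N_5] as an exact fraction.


10319/9216

Inter-arrival values over d=0..5: [5, 3, 5, 1, 1, 1]
Each d has probability 1/6, so the pmf of τ is: f(1) = 1/2, f(3) = 1/6, f(5) = 1/3
Let p_n(j) = P(N_n = j), with p_0 = [1]. Condition on τ_1: p_n(0) = P(τ > n), and for j >= 1, p_n(j) = Σ_{k<=n} f(k)·p_{n−k}(j−1)
p_1 = [1/2, 1/2]  (j = 0..1)
p_2 = [1/2, 1/4, 1/4]  (j = 0..2)
p_3 = [1/3, 5/12, 1/8, 1/8]  (j = 0..3)
p_4 = [1/3, 1/4, 7/24, 1/16, 1/16]  (j = 0..4)
p_5 = [0, 7/12, 1/6, 3/16, 1/32, 1/32]  (j = 0..5)
E[N_5] = Σ j·p_5(j) = 169/96;  E[N_5²] = Σ j²·p_5(j) = 135/32
Var[N_5] = 135/32 − (169/96)² = 10319/9216


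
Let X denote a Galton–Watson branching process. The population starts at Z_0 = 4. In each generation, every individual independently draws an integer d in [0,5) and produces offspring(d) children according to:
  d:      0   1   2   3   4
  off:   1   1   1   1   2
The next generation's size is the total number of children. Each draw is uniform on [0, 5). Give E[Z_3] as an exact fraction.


864/125

Outcome values over d=0..4: [1, 1, 1, 1, 2]
Σy = 6, Σy² = 8, M = 5
μ = 6/5 = 6/5,  σ² = 8/5 − (6/5)² = 4/25
E[Z_0] = 4
E[Z_1] = 6/5·E[Z_0] = 24/5
E[Z_2] = 6/5·E[Z_1] = 144/25
E[Z_3] = 6/5·E[Z_2] = 864/125


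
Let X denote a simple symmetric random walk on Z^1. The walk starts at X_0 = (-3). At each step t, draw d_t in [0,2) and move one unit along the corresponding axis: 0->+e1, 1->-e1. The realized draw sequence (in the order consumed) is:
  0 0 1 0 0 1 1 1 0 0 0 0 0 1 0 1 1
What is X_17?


t=0: X=(-3), d=0 → +e1, X_1=(-2)
t=1: X=(-2), d=0 → +e1, X_2=(-1)
t=2: X=(-1), d=1 → -e1, X_3=(-2)
t=3: X=(-2), d=0 → +e1, X_4=(-1)
t=4: X=(-1), d=0 → +e1, X_5=(0)
t=5: X=(0), d=1 → -e1, X_6=(-1)
t=6: X=(-1), d=1 → -e1, X_7=(-2)
t=7: X=(-2), d=1 → -e1, X_8=(-3)
t=8: X=(-3), d=0 → +e1, X_9=(-2)
t=9: X=(-2), d=0 → +e1, X_10=(-1)
t=10: X=(-1), d=0 → +e1, X_11=(0)
t=11: X=(0), d=0 → +e1, X_12=(1)
t=12: X=(1), d=0 → +e1, X_13=(2)
t=13: X=(2), d=1 → -e1, X_14=(1)
t=14: X=(1), d=0 → +e1, X_15=(2)
t=15: X=(2), d=1 → -e1, X_16=(1)
t=16: X=(1), d=1 → -e1, X_17=(0)

(0)


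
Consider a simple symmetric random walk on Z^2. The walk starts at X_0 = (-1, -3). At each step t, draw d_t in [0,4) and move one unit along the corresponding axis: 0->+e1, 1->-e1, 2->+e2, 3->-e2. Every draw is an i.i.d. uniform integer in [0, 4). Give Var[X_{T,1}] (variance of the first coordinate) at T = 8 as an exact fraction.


Outcome values over d=0..3: [1, -1, 0, 0]
Σy = 0, Σy² = 2, M = 4
μ = 0/4 = 0,  σ² = 2/4 − (0)² = 1/2
Independent increments: Var[X_8] = 8·σ² = 8·(1/2) = 4

4


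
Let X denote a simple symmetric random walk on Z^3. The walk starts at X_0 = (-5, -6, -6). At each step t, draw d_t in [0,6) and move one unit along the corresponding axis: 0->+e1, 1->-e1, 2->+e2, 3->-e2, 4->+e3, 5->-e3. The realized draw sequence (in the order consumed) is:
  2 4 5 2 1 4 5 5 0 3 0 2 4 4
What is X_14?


(-4, -4, -5)

t=0: X=(-5, -6, -6), d=2 → +e2, X_1=(-5, -5, -6)
t=1: X=(-5, -5, -6), d=4 → +e3, X_2=(-5, -5, -5)
t=2: X=(-5, -5, -5), d=5 → -e3, X_3=(-5, -5, -6)
t=3: X=(-5, -5, -6), d=2 → +e2, X_4=(-5, -4, -6)
t=4: X=(-5, -4, -6), d=1 → -e1, X_5=(-6, -4, -6)
t=5: X=(-6, -4, -6), d=4 → +e3, X_6=(-6, -4, -5)
t=6: X=(-6, -4, -5), d=5 → -e3, X_7=(-6, -4, -6)
t=7: X=(-6, -4, -6), d=5 → -e3, X_8=(-6, -4, -7)
t=8: X=(-6, -4, -7), d=0 → +e1, X_9=(-5, -4, -7)
t=9: X=(-5, -4, -7), d=3 → -e2, X_10=(-5, -5, -7)
t=10: X=(-5, -5, -7), d=0 → +e1, X_11=(-4, -5, -7)
t=11: X=(-4, -5, -7), d=2 → +e2, X_12=(-4, -4, -7)
t=12: X=(-4, -4, -7), d=4 → +e3, X_13=(-4, -4, -6)
t=13: X=(-4, -4, -6), d=4 → +e3, X_14=(-4, -4, -5)


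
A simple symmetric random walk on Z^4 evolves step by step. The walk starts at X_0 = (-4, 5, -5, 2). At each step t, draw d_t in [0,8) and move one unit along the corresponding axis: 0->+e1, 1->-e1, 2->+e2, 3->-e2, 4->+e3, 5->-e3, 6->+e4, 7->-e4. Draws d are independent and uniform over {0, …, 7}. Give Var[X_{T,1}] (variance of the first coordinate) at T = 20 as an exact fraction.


Outcome values over d=0..7: [1, -1, 0, 0, 0, 0, 0, 0]
Σy = 0, Σy² = 2, M = 8
μ = 0/8 = 0,  σ² = 2/8 − (0)² = 1/4
Independent increments: Var[X_20] = 20·σ² = 20·(1/4) = 5

5


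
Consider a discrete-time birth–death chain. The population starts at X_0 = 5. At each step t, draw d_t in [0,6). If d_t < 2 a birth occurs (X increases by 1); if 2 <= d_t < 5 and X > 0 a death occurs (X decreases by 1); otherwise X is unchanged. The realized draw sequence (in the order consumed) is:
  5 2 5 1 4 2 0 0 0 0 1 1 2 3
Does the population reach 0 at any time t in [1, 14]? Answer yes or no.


no

t=0: X=5, d=5 → hold, X_1=5
t=1: X=5, d=2 → death, X_2=4
t=2: X=4, d=5 → hold, X_3=4
t=3: X=4, d=1 → birth, X_4=5
t=4: X=5, d=4 → death, X_5=4
t=5: X=4, d=2 → death, X_6=3
t=6: X=3, d=0 → birth, X_7=4
t=7: X=4, d=0 → birth, X_8=5
t=8: X=5, d=0 → birth, X_9=6
t=9: X=6, d=0 → birth, X_10=7
t=10: X=7, d=1 → birth, X_11=8
t=11: X=8, d=1 → birth, X_12=9
t=12: X=9, d=2 → death, X_13=8
t=13: X=8, d=3 → death, X_14=7


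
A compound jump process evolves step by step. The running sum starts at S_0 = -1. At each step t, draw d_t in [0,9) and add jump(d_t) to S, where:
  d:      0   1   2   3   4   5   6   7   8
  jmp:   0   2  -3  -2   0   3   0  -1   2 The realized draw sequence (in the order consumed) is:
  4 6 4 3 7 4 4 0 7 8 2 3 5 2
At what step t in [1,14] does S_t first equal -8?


12

t=0: S=-1, d=4, jump=0, S_1=-1
t=1: S=-1, d=6, jump=0, S_2=-1
t=2: S=-1, d=4, jump=0, S_3=-1
t=3: S=-1, d=3, jump=-2, S_4=-3
t=4: S=-3, d=7, jump=-1, S_5=-4
t=5: S=-4, d=4, jump=0, S_6=-4
t=6: S=-4, d=4, jump=0, S_7=-4
t=7: S=-4, d=0, jump=0, S_8=-4
t=8: S=-4, d=7, jump=-1, S_9=-5
t=9: S=-5, d=8, jump=2, S_10=-3
t=10: S=-3, d=2, jump=-3, S_11=-6
t=11: S=-6, d=3, jump=-2, S_12=-8
t=12: S=-8, d=5, jump=3, S_13=-5
t=13: S=-5, d=2, jump=-3, S_14=-8


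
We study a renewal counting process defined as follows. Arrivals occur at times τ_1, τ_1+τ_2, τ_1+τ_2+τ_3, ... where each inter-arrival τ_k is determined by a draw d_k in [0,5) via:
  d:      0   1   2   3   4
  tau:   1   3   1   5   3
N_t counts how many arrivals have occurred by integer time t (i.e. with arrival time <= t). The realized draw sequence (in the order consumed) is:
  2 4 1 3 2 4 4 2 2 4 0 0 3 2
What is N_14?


draw d_1=2: τ_1=1, arrival time A_1=1
draw d_2=4: τ_2=3, arrival time A_2=4
draw d_3=1: τ_3=3, arrival time A_3=7
draw d_4=3: τ_4=5, arrival time A_4=12
draw d_5=2: τ_5=1, arrival time A_5=13
draw d_6=4: τ_6=3, arrival time A_6=16
draw d_7=4: τ_7=3, arrival time A_7=19
draw d_8=2: τ_8=1, arrival time A_8=20
draw d_9=2: τ_9=1, arrival time A_9=21
draw d_10=4: τ_10=3, arrival time A_10=24
draw d_11=0: τ_11=1, arrival time A_11=25
draw d_12=0: τ_12=1, arrival time A_12=26
draw d_13=3: τ_13=5, arrival time A_13=31
draw d_14=2: τ_14=1, arrival time A_14=32
N_t over t=0..14: 0:0 1:1 2:1 3:1 4:2 5:2 6:2 7:3 8:3 9:3 10:3 11:3 12:4 13:5 14:5

5
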